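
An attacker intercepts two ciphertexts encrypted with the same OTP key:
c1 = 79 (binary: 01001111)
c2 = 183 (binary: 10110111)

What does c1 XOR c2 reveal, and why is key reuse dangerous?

Step 1: c1 XOR c2 = (m1 XOR k) XOR (m2 XOR k).
Step 2: By XOR associativity/commutativity: = m1 XOR m2 XOR k XOR k = m1 XOR m2.
Step 3: 01001111 XOR 10110111 = 11111000 = 248.
Step 4: The key cancels out! An attacker learns m1 XOR m2 = 248, revealing the relationship between plaintexts.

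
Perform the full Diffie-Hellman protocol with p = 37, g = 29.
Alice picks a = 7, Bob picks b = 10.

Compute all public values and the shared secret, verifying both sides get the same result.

Step 1: A = g^a mod p = 29^7 mod 37 = 8.
Step 2: B = g^b mod p = 29^10 mod 37 = 11.
Step 3: Alice computes s = B^a mod p = 11^7 mod 37 = 11.
Step 4: Bob computes s = A^b mod p = 8^10 mod 37 = 11.
Both sides agree: shared secret = 11.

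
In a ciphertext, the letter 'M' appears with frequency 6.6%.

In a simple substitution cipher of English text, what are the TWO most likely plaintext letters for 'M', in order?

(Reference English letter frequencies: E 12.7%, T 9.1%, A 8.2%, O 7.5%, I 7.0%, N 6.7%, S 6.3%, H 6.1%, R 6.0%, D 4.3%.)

Step 1: Observed frequency of 'M' is 6.6%.
Step 2: Compute distances to each reference frequency and sort:
  N (6.7%): difference = 0.1% <-- BEST
  S (6.3%): difference = 0.3% <-- RUNNER-UP
  I (7.0%): difference = 0.4%
  H (6.1%): difference = 0.5%
  R (6.0%): difference = 0.6%
Step 3: Most likely is 'N' (6.7%, diff 0.1%); second most likely is 'S' (6.3%, diff 0.3%).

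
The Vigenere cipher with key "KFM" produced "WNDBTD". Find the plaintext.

Step 1: Extend key: KFMKFM
Step 2: Decrypt each letter (c - k) mod 26:
  W(22) - K(10) = (22-10) mod 26 = 12 = M
  N(13) - F(5) = (13-5) mod 26 = 8 = I
  D(3) - M(12) = (3-12) mod 26 = 17 = R
  B(1) - K(10) = (1-10) mod 26 = 17 = R
  T(19) - F(5) = (19-5) mod 26 = 14 = O
  D(3) - M(12) = (3-12) mod 26 = 17 = R
Plaintext: MIRROR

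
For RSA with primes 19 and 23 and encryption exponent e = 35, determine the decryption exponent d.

Step 1: n = 19 * 23 = 437.
Step 2: phi(n) = 18 * 22 = 396.
Step 3: Find d such that 35 * d = 1 (mod 396).
Step 4: d = 35^(-1) mod 396 = 215.
Verification: 35 * 215 = 7525 = 19 * 396 + 1.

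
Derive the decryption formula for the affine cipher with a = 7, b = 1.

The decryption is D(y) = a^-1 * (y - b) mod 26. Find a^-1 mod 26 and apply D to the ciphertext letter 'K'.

Step 1: Find a^-1, the modular inverse of 7 mod 26.
Step 2: We need 7 * a^-1 = 1 (mod 26).
Step 3: 7 * 15 = 105 = 4 * 26 + 1, so a^-1 = 15.
Step 4: D(y) = 15(y - 1) mod 26.
Step 5: Apply to 'K' (y = 10): D(10) = 15 * (10 - 1) mod 26 = 15 * 9 mod 26 = 5 -> 'F'.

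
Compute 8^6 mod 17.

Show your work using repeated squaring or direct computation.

Step 1: Compute 8^6 mod 17 step by step, reducing modulo 17 at each step.
  8^1 mod 17 = 8
  8^2 mod 17 = (8 * 8) mod 17 = 13
  8^3 mod 17 = (13 * 8) mod 17 = 2
  8^4 mod 17 = (2 * 8) mod 17 = 16
  8^5 mod 17 = (16 * 8) mod 17 = 9
  8^6 mod 17 = (9 * 8) mod 17 = 4
Step 2: Result = 4.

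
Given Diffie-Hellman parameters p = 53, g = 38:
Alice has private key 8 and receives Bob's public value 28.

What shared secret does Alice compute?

Step 1: s = B^a mod p = 28^8 mod 53.
  28^1 mod 53 = 28
  28^2 mod 53 = (28 * 28) mod 53 = 42
  28^3 mod 53 = (42 * 28) mod 53 = 10
  28^4 mod 53 = (10 * 28) mod 53 = 15
  28^5 mod 53 = (15 * 28) mod 53 = 49
  28^6 mod 53 = (49 * 28) mod 53 = 47
  28^7 mod 53 = (47 * 28) mod 53 = 44
  28^8 mod 53 = (44 * 28) mod 53 = 13
Result: shared secret = 13.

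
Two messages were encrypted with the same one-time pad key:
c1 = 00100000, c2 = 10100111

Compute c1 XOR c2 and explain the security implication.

Step 1: c1 XOR c2 = (m1 XOR k) XOR (m2 XOR k).
Step 2: By XOR associativity/commutativity: = m1 XOR m2 XOR k XOR k = m1 XOR m2.
Step 3: 00100000 XOR 10100111 = 10000111 = 135.
Step 4: The key cancels out! An attacker learns m1 XOR m2 = 135, revealing the relationship between plaintexts.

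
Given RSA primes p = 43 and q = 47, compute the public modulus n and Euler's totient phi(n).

Step 1: n = p * q = 43 * 47 = 2021.
Step 2: phi(n) = (p-1)(q-1) = 42 * 46 = 1932.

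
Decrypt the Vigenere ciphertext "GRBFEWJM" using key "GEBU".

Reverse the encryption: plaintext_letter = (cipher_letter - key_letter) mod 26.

Step 1: Extend key: GEBUGEBU
Step 2: Decrypt each letter (c - k) mod 26:
  G(6) - G(6) = (6-6) mod 26 = 0 = A
  R(17) - E(4) = (17-4) mod 26 = 13 = N
  B(1) - B(1) = (1-1) mod 26 = 0 = A
  F(5) - U(20) = (5-20) mod 26 = 11 = L
  E(4) - G(6) = (4-6) mod 26 = 24 = Y
  W(22) - E(4) = (22-4) mod 26 = 18 = S
  J(9) - B(1) = (9-1) mod 26 = 8 = I
  M(12) - U(20) = (12-20) mod 26 = 18 = S
Plaintext: ANALYSIS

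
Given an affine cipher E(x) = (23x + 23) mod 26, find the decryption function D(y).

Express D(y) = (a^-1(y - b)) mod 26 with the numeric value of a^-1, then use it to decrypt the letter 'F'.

Step 1: Find a^-1, the modular inverse of 23 mod 26.
Step 2: We need 23 * a^-1 = 1 (mod 26).
Step 3: 23 * 17 = 391 = 15 * 26 + 1, so a^-1 = 17.
Step 4: D(y) = 17(y - 23) mod 26.
Step 5: Apply to 'F' (y = 5): D(5) = 17 * (5 - 23) mod 26 = 17 * -18 mod 26 = 6 -> 'G'.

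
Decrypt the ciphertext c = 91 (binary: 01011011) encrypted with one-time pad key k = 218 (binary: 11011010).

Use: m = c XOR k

Step 1: XOR ciphertext with key:
  Ciphertext: 01011011
  Key:        11011010
  XOR:        10000001
Step 2: Plaintext = 10000001 = 129 in decimal.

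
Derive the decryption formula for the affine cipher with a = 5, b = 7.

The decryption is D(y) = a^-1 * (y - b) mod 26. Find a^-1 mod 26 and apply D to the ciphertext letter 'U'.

Step 1: Find a^-1, the modular inverse of 5 mod 26.
Step 2: We need 5 * a^-1 = 1 (mod 26).
Step 3: 5 * 21 = 105 = 4 * 26 + 1, so a^-1 = 21.
Step 4: D(y) = 21(y - 7) mod 26.
Step 5: Apply to 'U' (y = 20): D(20) = 21 * (20 - 7) mod 26 = 21 * 13 mod 26 = 13 -> 'N'.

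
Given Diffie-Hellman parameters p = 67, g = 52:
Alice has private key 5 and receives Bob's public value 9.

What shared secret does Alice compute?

Step 1: s = B^a mod p = 9^5 mod 67.
  9^1 mod 67 = 9
  9^2 mod 67 = (9 * 9) mod 67 = 14
  9^3 mod 67 = (14 * 9) mod 67 = 59
  9^4 mod 67 = (59 * 9) mod 67 = 62
  9^5 mod 67 = (62 * 9) mod 67 = 22
Result: shared secret = 22.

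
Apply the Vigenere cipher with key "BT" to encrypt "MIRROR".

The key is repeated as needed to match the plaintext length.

Step 1: Repeat key to match plaintext length:
  Plaintext: MIRROR
  Key:       BTBTBT
Step 2: Encrypt each letter:
  M(12) + B(1) = (12+1) mod 26 = 13 = N
  I(8) + T(19) = (8+19) mod 26 = 1 = B
  R(17) + B(1) = (17+1) mod 26 = 18 = S
  R(17) + T(19) = (17+19) mod 26 = 10 = K
  O(14) + B(1) = (14+1) mod 26 = 15 = P
  R(17) + T(19) = (17+19) mod 26 = 10 = K
Ciphertext: NBSKPK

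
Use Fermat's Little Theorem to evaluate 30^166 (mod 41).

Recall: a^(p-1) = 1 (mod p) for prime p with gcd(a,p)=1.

Step 1: Since 41 is prime, by Fermat's Little Theorem: 30^40 = 1 (mod 41).
Step 2: Reduce exponent: 166 mod 40 = 6.
Step 3: So 30^166 = 30^6 (mod 41).
Step 4: 30^6 mod 41 = 33.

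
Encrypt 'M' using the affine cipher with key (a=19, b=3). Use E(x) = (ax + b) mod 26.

Step 1: Convert 'M' to number: x = 12.
Step 2: E(12) = (19 * 12 + 3) mod 26 = 231 mod 26 = 23.
Step 3: Convert 23 back to letter: X.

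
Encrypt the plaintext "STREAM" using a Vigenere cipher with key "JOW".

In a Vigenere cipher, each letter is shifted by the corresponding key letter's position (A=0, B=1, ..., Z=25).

Step 1: Repeat key to match plaintext length:
  Plaintext: STREAM
  Key:       JOWJOW
Step 2: Encrypt each letter:
  S(18) + J(9) = (18+9) mod 26 = 1 = B
  T(19) + O(14) = (19+14) mod 26 = 7 = H
  R(17) + W(22) = (17+22) mod 26 = 13 = N
  E(4) + J(9) = (4+9) mod 26 = 13 = N
  A(0) + O(14) = (0+14) mod 26 = 14 = O
  M(12) + W(22) = (12+22) mod 26 = 8 = I
Ciphertext: BHNNOI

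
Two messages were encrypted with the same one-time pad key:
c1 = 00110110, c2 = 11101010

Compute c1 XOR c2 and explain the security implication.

Step 1: c1 XOR c2 = (m1 XOR k) XOR (m2 XOR k).
Step 2: By XOR associativity/commutativity: = m1 XOR m2 XOR k XOR k = m1 XOR m2.
Step 3: 00110110 XOR 11101010 = 11011100 = 220.
Step 4: The key cancels out! An attacker learns m1 XOR m2 = 220, revealing the relationship between plaintexts.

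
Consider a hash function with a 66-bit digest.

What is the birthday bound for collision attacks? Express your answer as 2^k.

Step 1: The birthday paradox gives collision probability ~50% after sqrt(2^n) = 2^(n/2) hashes.
Step 2: For 66-bit output: 2^(66/2) = 2^33.
Step 3: Approximately 2^33 hash computations needed.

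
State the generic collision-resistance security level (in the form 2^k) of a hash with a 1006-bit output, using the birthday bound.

Step 1: The birthday paradox gives collision probability ~50% after sqrt(2^n) = 2^(n/2) hashes.
Step 2: For 1006-bit output: 2^(1006/2) = 2^503.
Step 3: Approximately 2^503 hash computations needed.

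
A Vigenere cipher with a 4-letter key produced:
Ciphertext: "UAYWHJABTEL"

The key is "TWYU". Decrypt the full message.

Step 1: Key 'TWYU' has length 4. Extended key: TWYUTWYUTWY
Step 2: Decrypt each position:
  U(20) - T(19) = 1 = B
  A(0) - W(22) = 4 = E
  Y(24) - Y(24) = 0 = A
  W(22) - U(20) = 2 = C
  H(7) - T(19) = 14 = O
  J(9) - W(22) = 13 = N
  A(0) - Y(24) = 2 = C
  B(1) - U(20) = 7 = H
  T(19) - T(19) = 0 = A
  E(4) - W(22) = 8 = I
  L(11) - Y(24) = 13 = N
Plaintext: BEACONCHAIN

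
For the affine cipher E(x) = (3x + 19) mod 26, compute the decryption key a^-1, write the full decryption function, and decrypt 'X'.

Step 1: Find a^-1, the modular inverse of 3 mod 26.
Step 2: We need 3 * a^-1 = 1 (mod 26).
Step 3: 3 * 9 = 27 = 1 * 26 + 1, so a^-1 = 9.
Step 4: D(y) = 9(y - 19) mod 26.
Step 5: Apply to 'X' (y = 23): D(23) = 9 * (23 - 19) mod 26 = 9 * 4 mod 26 = 10 -> 'K'.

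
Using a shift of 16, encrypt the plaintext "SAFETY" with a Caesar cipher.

Step 1: For each letter, shift forward by 16 positions (mod 26).
  S (position 18) -> position (18+16) mod 26 = 8 -> I
  A (position 0) -> position (0+16) mod 26 = 16 -> Q
  F (position 5) -> position (5+16) mod 26 = 21 -> V
  E (position 4) -> position (4+16) mod 26 = 20 -> U
  T (position 19) -> position (19+16) mod 26 = 9 -> J
  Y (position 24) -> position (24+16) mod 26 = 14 -> O
Result: IQVUJO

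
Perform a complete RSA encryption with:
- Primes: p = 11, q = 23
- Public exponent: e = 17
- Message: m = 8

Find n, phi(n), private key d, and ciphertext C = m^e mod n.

Step 1: n = 11 * 23 = 253.
Step 2: phi(n) = (11-1)(23-1) = 10 * 22 = 220.
Step 3: Find d = 17^(-1) mod 220 = 13.
  Verify: 17 * 13 = 221 = 1 (mod 220).
Step 4: C = 8^17 mod 253 = 13.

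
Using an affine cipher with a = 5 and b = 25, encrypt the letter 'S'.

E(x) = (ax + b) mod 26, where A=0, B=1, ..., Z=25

Step 1: Convert 'S' to number: x = 18.
Step 2: E(18) = (5 * 18 + 25) mod 26 = 115 mod 26 = 11.
Step 3: Convert 11 back to letter: L.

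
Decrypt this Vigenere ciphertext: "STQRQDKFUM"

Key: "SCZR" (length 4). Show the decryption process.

Step 1: Key 'SCZR' has length 4. Extended key: SCZRSCZRSC
Step 2: Decrypt each position:
  S(18) - S(18) = 0 = A
  T(19) - C(2) = 17 = R
  Q(16) - Z(25) = 17 = R
  R(17) - R(17) = 0 = A
  Q(16) - S(18) = 24 = Y
  D(3) - C(2) = 1 = B
  K(10) - Z(25) = 11 = L
  F(5) - R(17) = 14 = O
  U(20) - S(18) = 2 = C
  M(12) - C(2) = 10 = K
Plaintext: ARRAYBLOCK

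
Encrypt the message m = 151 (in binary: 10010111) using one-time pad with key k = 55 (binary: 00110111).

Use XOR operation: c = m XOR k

Step 1: Write out the XOR operation bit by bit:
  Message: 10010111
  Key:     00110111
  XOR:     10100000
Step 2: Convert to decimal: 10100000 = 160.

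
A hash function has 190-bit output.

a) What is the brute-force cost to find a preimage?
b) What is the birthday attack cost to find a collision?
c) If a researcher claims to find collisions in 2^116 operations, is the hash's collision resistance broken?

Step 1: Preimage resistance requires brute-force of 2^190 operations.
Step 2: Collision resistance (birthday bound) = 2^(190/2) = 2^95.
Step 3: The claimed attack costs 2^116 operations.
Step 4: Since 2^116 >= 2^95, the claimed attack is no faster than the generic birthday attack, so this does not break collision resistance.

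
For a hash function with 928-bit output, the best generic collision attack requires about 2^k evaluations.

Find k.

Step 1: The hash has a 928-bit output.
Step 2: Collision resistance means it should be infeasible to find any x != y with h(x) = h(y).
By the birthday bound, a generic collision search succeeds after about sqrt(2^928) = 2^(928/2) = 2^464 evaluations.
Step 3: Security level = 464 bits.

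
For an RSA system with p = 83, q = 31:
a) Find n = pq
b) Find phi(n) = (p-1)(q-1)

Step 1: n = p * q = 83 * 31 = 2573.
Step 2: phi(n) = (p-1)(q-1) = 82 * 30 = 2460.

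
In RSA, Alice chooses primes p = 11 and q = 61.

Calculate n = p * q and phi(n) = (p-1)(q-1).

Step 1: n = p * q = 11 * 61 = 671.
Step 2: phi(n) = (p-1)(q-1) = 10 * 60 = 600.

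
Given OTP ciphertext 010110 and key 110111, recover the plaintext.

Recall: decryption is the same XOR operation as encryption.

Step 1: XOR ciphertext with key:
  Ciphertext: 010110
  Key:        110111
  XOR:        100001
Step 2: Plaintext = 100001 = 33 in decimal.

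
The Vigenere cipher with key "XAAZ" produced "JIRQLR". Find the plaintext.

Step 1: Extend key: XAAZXA
Step 2: Decrypt each letter (c - k) mod 26:
  J(9) - X(23) = (9-23) mod 26 = 12 = M
  I(8) - A(0) = (8-0) mod 26 = 8 = I
  R(17) - A(0) = (17-0) mod 26 = 17 = R
  Q(16) - Z(25) = (16-25) mod 26 = 17 = R
  L(11) - X(23) = (11-23) mod 26 = 14 = O
  R(17) - A(0) = (17-0) mod 26 = 17 = R
Plaintext: MIRROR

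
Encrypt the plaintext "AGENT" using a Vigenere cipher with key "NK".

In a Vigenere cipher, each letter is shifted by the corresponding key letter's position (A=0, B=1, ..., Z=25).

Step 1: Repeat key to match plaintext length:
  Plaintext: AGENT
  Key:       NKNKN
Step 2: Encrypt each letter:
  A(0) + N(13) = (0+13) mod 26 = 13 = N
  G(6) + K(10) = (6+10) mod 26 = 16 = Q
  E(4) + N(13) = (4+13) mod 26 = 17 = R
  N(13) + K(10) = (13+10) mod 26 = 23 = X
  T(19) + N(13) = (19+13) mod 26 = 6 = G
Ciphertext: NQRXG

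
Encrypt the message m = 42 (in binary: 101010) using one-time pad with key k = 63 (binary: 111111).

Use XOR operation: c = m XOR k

Step 1: Write out the XOR operation bit by bit:
  Message: 101010
  Key:     111111
  XOR:     010101
Step 2: Convert to decimal: 010101 = 21.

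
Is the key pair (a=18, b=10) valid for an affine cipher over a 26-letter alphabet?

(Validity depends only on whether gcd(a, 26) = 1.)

Step 1: Compute gcd(18, 26).
Step 2: gcd(18, 26) = 2.
Since gcd = 2 != 1, 18 shares a common factor with 26, so it cannot be used.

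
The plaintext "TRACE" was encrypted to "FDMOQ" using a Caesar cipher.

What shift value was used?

Step 1: Compare first letters: T (position 19) -> F (position 5).
Step 2: Shift = (5 - 19) mod 26 = 12.
The shift value is 12.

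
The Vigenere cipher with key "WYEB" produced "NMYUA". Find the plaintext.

Step 1: Extend key: WYEBW
Step 2: Decrypt each letter (c - k) mod 26:
  N(13) - W(22) = (13-22) mod 26 = 17 = R
  M(12) - Y(24) = (12-24) mod 26 = 14 = O
  Y(24) - E(4) = (24-4) mod 26 = 20 = U
  U(20) - B(1) = (20-1) mod 26 = 19 = T
  A(0) - W(22) = (0-22) mod 26 = 4 = E
Plaintext: ROUTE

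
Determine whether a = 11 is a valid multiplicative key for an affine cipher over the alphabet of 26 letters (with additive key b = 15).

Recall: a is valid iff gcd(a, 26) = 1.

Step 1: Compute gcd(11, 26).
Step 2: gcd(11, 26) = 1.
Since gcd = 1, 11 is coprime with 26, so it is a valid key.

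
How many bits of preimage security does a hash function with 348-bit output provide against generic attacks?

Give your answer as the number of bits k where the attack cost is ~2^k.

Step 1: The hash has a 348-bit output.
Step 2: Preimage resistance means: given a digest h(x), it should be infeasible to find any input that hashes to it.
With a 348-bit output there are 2^348 possible digests, so a generic brute-force preimage search costs about 2^348 evaluations.
Step 3: Security level = 348 bits.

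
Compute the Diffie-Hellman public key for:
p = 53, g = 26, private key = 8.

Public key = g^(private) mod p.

Step 1: A = g^a mod p = 26^8 mod 53.
  26^1 mod 53 = 26
  26^2 mod 53 = (26 * 26) mod 53 = 40
  26^3 mod 53 = (40 * 26) mod 53 = 33
  26^4 mod 53 = (33 * 26) mod 53 = 10
  26^5 mod 53 = (10 * 26) mod 53 = 48
  26^6 mod 53 = (48 * 26) mod 53 = 29
  26^7 mod 53 = (29 * 26) mod 53 = 12
  26^8 mod 53 = (12 * 26) mod 53 = 47
Result: A = 47.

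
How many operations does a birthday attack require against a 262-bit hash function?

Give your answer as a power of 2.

Step 1: The birthday paradox gives collision probability ~50% after sqrt(2^n) = 2^(n/2) hashes.
Step 2: For 262-bit output: 2^(262/2) = 2^131.
Step 3: Approximately 2^131 hash computations needed.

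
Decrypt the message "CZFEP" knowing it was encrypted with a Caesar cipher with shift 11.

Step 1: Reverse the shift by subtracting 11 from each letter position.
  C (position 2) -> position (2-11) mod 26 = 17 -> R
  Z (position 25) -> position (25-11) mod 26 = 14 -> O
  F (position 5) -> position (5-11) mod 26 = 20 -> U
  E (position 4) -> position (4-11) mod 26 = 19 -> T
  P (position 15) -> position (15-11) mod 26 = 4 -> E
Decrypted message: ROUTE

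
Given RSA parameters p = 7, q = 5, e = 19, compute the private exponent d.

Step 1: n = 7 * 5 = 35.
Step 2: phi(n) = 6 * 4 = 24.
Step 3: Find d such that 19 * d = 1 (mod 24).
Step 4: d = 19^(-1) mod 24 = 19.
Verification: 19 * 19 = 361 = 15 * 24 + 1.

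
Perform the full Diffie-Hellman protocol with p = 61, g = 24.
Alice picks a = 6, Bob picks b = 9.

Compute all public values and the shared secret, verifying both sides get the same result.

Step 1: A = g^a mod p = 24^6 mod 61 = 41.
Step 2: B = g^b mod p = 24^9 mod 61 = 33.
Step 3: Alice computes s = B^a mod p = 33^6 mod 61 = 3.
Step 4: Bob computes s = A^b mod p = 41^9 mod 61 = 3.
Both sides agree: shared secret = 3.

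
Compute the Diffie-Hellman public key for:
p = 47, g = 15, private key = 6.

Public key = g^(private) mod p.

Step 1: A = g^a mod p = 15^6 mod 47.
  15^1 mod 47 = 15
  15^2 mod 47 = (15 * 15) mod 47 = 37
  15^3 mod 47 = (37 * 15) mod 47 = 38
  15^4 mod 47 = (38 * 15) mod 47 = 6
  15^5 mod 47 = (6 * 15) mod 47 = 43
  15^6 mod 47 = (43 * 15) mod 47 = 34
Result: A = 34.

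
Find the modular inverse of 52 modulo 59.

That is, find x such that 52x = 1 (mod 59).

Step 1: We need x such that 52 * x = 1 (mod 59).
Step 2: Using the extended Euclidean algorithm or trial:
  52 * 42 = 2184 = 37 * 59 + 1.
Step 3: Since 2184 mod 59 = 1, the inverse is x = 42.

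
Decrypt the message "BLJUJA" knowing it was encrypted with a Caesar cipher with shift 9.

Step 1: Reverse the shift by subtracting 9 from each letter position.
  B (position 1) -> position (1-9) mod 26 = 18 -> S
  L (position 11) -> position (11-9) mod 26 = 2 -> C
  J (position 9) -> position (9-9) mod 26 = 0 -> A
  U (position 20) -> position (20-9) mod 26 = 11 -> L
  J (position 9) -> position (9-9) mod 26 = 0 -> A
  A (position 0) -> position (0-9) mod 26 = 17 -> R
Decrypted message: SCALAR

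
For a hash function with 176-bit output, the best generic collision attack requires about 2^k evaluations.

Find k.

Step 1: The hash has a 176-bit output.
Step 2: Collision resistance means it should be infeasible to find any x != y with h(x) = h(y).
By the birthday bound, a generic collision search succeeds after about sqrt(2^176) = 2^(176/2) = 2^88 evaluations.
Step 3: Security level = 88 bits.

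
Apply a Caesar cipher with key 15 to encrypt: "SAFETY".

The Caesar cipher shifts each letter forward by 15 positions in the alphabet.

Step 1: For each letter, shift forward by 15 positions (mod 26).
  S (position 18) -> position (18+15) mod 26 = 7 -> H
  A (position 0) -> position (0+15) mod 26 = 15 -> P
  F (position 5) -> position (5+15) mod 26 = 20 -> U
  E (position 4) -> position (4+15) mod 26 = 19 -> T
  T (position 19) -> position (19+15) mod 26 = 8 -> I
  Y (position 24) -> position (24+15) mod 26 = 13 -> N
Result: HPUTIN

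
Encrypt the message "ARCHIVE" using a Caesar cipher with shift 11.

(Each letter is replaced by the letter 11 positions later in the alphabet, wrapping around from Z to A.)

Step 1: For each letter, shift forward by 11 positions (mod 26).
  A (position 0) -> position (0+11) mod 26 = 11 -> L
  R (position 17) -> position (17+11) mod 26 = 2 -> C
  C (position 2) -> position (2+11) mod 26 = 13 -> N
  H (position 7) -> position (7+11) mod 26 = 18 -> S
  I (position 8) -> position (8+11) mod 26 = 19 -> T
  V (position 21) -> position (21+11) mod 26 = 6 -> G
  E (position 4) -> position (4+11) mod 26 = 15 -> P
Result: LCNSTGP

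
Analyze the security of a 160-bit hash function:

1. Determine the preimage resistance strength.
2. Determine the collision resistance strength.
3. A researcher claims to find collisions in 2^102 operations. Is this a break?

Step 1: Preimage resistance requires brute-force of 2^160 operations.
Step 2: Collision resistance (birthday bound) = 2^(160/2) = 2^80.
Step 3: The claimed attack costs 2^102 operations.
Step 4: Since 2^102 >= 2^80, the claimed attack is no faster than the generic birthday attack, so this does not break collision resistance.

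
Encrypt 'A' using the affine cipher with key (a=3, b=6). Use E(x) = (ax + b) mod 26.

Step 1: Convert 'A' to number: x = 0.
Step 2: E(0) = (3 * 0 + 6) mod 26 = 6 mod 26 = 6.
Step 3: Convert 6 back to letter: G.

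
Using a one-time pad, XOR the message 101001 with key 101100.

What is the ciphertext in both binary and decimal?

Step 1: Write out the XOR operation bit by bit:
  Message: 101001
  Key:     101100
  XOR:     000101
Step 2: Convert to decimal: 000101 = 5.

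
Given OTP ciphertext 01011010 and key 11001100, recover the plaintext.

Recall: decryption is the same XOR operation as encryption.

Step 1: XOR ciphertext with key:
  Ciphertext: 01011010
  Key:        11001100
  XOR:        10010110
Step 2: Plaintext = 10010110 = 150 in decimal.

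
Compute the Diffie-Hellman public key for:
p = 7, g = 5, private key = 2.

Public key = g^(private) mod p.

Step 1: A = g^a mod p = 5^2 mod 7.
  5^1 mod 7 = 5
  5^2 mod 7 = (5 * 5) mod 7 = 4
Result: A = 4.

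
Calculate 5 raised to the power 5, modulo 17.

Step 1: Compute 5^5 mod 17 step by step, reducing modulo 17 at each step.
  5^1 mod 17 = 5
  5^2 mod 17 = (5 * 5) mod 17 = 8
  5^3 mod 17 = (8 * 5) mod 17 = 6
  5^4 mod 17 = (6 * 5) mod 17 = 13
  5^5 mod 17 = (13 * 5) mod 17 = 14
Step 2: Result = 14.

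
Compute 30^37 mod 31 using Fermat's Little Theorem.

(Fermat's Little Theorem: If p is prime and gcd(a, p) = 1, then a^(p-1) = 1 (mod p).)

Step 1: Since 31 is prime, by Fermat's Little Theorem: 30^30 = 1 (mod 31).
Step 2: Reduce exponent: 37 mod 30 = 7.
Step 3: So 30^37 = 30^7 (mod 31).
Step 4: 30^7 mod 31 = 30.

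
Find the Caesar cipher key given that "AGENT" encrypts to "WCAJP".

Step 1: Compare first letters: A (position 0) -> W (position 22).
Step 2: Shift = (22 - 0) mod 26 = 22.
The shift value is 22.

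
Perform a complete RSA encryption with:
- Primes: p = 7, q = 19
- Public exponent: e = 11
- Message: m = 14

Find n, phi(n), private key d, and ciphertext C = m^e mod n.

Step 1: n = 7 * 19 = 133.
Step 2: phi(n) = (7-1)(19-1) = 6 * 18 = 108.
Step 3: Find d = 11^(-1) mod 108 = 59.
  Verify: 11 * 59 = 649 = 1 (mod 108).
Step 4: C = 14^11 mod 133 = 70.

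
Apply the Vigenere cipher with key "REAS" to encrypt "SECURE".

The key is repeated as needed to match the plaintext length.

Step 1: Repeat key to match plaintext length:
  Plaintext: SECURE
  Key:       REASRE
Step 2: Encrypt each letter:
  S(18) + R(17) = (18+17) mod 26 = 9 = J
  E(4) + E(4) = (4+4) mod 26 = 8 = I
  C(2) + A(0) = (2+0) mod 26 = 2 = C
  U(20) + S(18) = (20+18) mod 26 = 12 = M
  R(17) + R(17) = (17+17) mod 26 = 8 = I
  E(4) + E(4) = (4+4) mod 26 = 8 = I
Ciphertext: JICMII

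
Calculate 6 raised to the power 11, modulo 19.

Step 1: Compute 6^11 mod 19 step by step, reducing modulo 19 at each step.
  6^1 mod 19 = 6
  6^2 mod 19 = (6 * 6) mod 19 = 17
  6^3 mod 19 = (17 * 6) mod 19 = 7
  6^4 mod 19 = (7 * 6) mod 19 = 4
  6^5 mod 19 = (4 * 6) mod 19 = 5
  6^6 mod 19 = (5 * 6) mod 19 = 11
  6^7 mod 19 = (11 * 6) mod 19 = 9
  6^8 mod 19 = (9 * 6) mod 19 = 16
  6^9 mod 19 = (16 * 6) mod 19 = 1
  6^10 mod 19 = (1 * 6) mod 19 = 6
  6^11 mod 19 = (6 * 6) mod 19 = 17
Step 2: Result = 17.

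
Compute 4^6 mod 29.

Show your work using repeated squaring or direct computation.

Step 1: Compute 4^6 mod 29 step by step, reducing modulo 29 at each step.
  4^1 mod 29 = 4
  4^2 mod 29 = (4 * 4) mod 29 = 16
  4^3 mod 29 = (16 * 4) mod 29 = 6
  4^4 mod 29 = (6 * 4) mod 29 = 24
  4^5 mod 29 = (24 * 4) mod 29 = 9
  4^6 mod 29 = (9 * 4) mod 29 = 7
Step 2: Result = 7.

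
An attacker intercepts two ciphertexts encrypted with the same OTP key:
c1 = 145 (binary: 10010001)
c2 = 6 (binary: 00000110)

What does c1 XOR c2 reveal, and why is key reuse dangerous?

Step 1: c1 XOR c2 = (m1 XOR k) XOR (m2 XOR k).
Step 2: By XOR associativity/commutativity: = m1 XOR m2 XOR k XOR k = m1 XOR m2.
Step 3: 10010001 XOR 00000110 = 10010111 = 151.
Step 4: The key cancels out! An attacker learns m1 XOR m2 = 151, revealing the relationship between plaintexts.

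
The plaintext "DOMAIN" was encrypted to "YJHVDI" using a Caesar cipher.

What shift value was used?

Step 1: Compare first letters: D (position 3) -> Y (position 24).
Step 2: Shift = (24 - 3) mod 26 = 21.
The shift value is 21.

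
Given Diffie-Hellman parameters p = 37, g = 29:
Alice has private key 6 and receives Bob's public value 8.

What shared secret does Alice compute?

Step 1: s = B^a mod p = 8^6 mod 37.
  8^1 mod 37 = 8
  8^2 mod 37 = (8 * 8) mod 37 = 27
  8^3 mod 37 = (27 * 8) mod 37 = 31
  8^4 mod 37 = (31 * 8) mod 37 = 26
  8^5 mod 37 = (26 * 8) mod 37 = 23
  8^6 mod 37 = (23 * 8) mod 37 = 36
Result: shared secret = 36.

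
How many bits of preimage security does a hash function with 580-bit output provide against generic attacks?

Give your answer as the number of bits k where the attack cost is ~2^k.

Step 1: The hash has a 580-bit output.
Step 2: Preimage resistance means: given a digest h(x), it should be infeasible to find any input that hashes to it.
With a 580-bit output there are 2^580 possible digests, so a generic brute-force preimage search costs about 2^580 evaluations.
Step 3: Security level = 580 bits.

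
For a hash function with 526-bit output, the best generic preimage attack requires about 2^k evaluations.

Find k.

Step 1: The hash has a 526-bit output.
Step 2: Preimage resistance means: given a digest h(x), it should be infeasible to find any input that hashes to it.
With a 526-bit output there are 2^526 possible digests, so a generic brute-force preimage search costs about 2^526 evaluations.
Step 3: Security level = 526 bits.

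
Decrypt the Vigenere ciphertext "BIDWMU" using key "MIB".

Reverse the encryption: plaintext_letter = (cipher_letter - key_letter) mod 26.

Step 1: Extend key: MIBMIB
Step 2: Decrypt each letter (c - k) mod 26:
  B(1) - M(12) = (1-12) mod 26 = 15 = P
  I(8) - I(8) = (8-8) mod 26 = 0 = A
  D(3) - B(1) = (3-1) mod 26 = 2 = C
  W(22) - M(12) = (22-12) mod 26 = 10 = K
  M(12) - I(8) = (12-8) mod 26 = 4 = E
  U(20) - B(1) = (20-1) mod 26 = 19 = T
Plaintext: PACKET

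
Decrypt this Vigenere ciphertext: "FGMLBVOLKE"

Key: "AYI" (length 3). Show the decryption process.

Step 1: Key 'AYI' has length 3. Extended key: AYIAYIAYIA
Step 2: Decrypt each position:
  F(5) - A(0) = 5 = F
  G(6) - Y(24) = 8 = I
  M(12) - I(8) = 4 = E
  L(11) - A(0) = 11 = L
  B(1) - Y(24) = 3 = D
  V(21) - I(8) = 13 = N
  O(14) - A(0) = 14 = O
  L(11) - Y(24) = 13 = N
  K(10) - I(8) = 2 = C
  E(4) - A(0) = 4 = E
Plaintext: FIELDNONCE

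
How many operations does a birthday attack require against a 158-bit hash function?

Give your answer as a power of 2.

Step 1: The birthday paradox gives collision probability ~50% after sqrt(2^n) = 2^(n/2) hashes.
Step 2: For 158-bit output: 2^(158/2) = 2^79.
Step 3: Approximately 2^79 hash computations needed.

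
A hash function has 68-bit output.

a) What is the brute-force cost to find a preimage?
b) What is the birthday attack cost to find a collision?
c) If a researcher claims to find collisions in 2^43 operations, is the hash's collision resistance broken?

Step 1: Preimage resistance requires brute-force of 2^68 operations.
Step 2: Collision resistance (birthday bound) = 2^(68/2) = 2^34.
Step 3: The claimed attack costs 2^43 operations.
Step 4: Since 2^43 >= 2^34, the claimed attack is no faster than the generic birthday attack, so this does not break collision resistance.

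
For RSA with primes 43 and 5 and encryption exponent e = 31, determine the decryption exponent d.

Step 1: n = 43 * 5 = 215.
Step 2: phi(n) = 42 * 4 = 168.
Step 3: Find d such that 31 * d = 1 (mod 168).
Step 4: d = 31^(-1) mod 168 = 103.
Verification: 31 * 103 = 3193 = 19 * 168 + 1.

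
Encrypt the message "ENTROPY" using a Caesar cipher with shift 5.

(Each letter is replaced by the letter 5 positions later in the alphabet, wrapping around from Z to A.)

Step 1: For each letter, shift forward by 5 positions (mod 26).
  E (position 4) -> position (4+5) mod 26 = 9 -> J
  N (position 13) -> position (13+5) mod 26 = 18 -> S
  T (position 19) -> position (19+5) mod 26 = 24 -> Y
  R (position 17) -> position (17+5) mod 26 = 22 -> W
  O (position 14) -> position (14+5) mod 26 = 19 -> T
  P (position 15) -> position (15+5) mod 26 = 20 -> U
  Y (position 24) -> position (24+5) mod 26 = 3 -> D
Result: JSYWTUD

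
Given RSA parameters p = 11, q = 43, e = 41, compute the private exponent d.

Step 1: n = 11 * 43 = 473.
Step 2: phi(n) = 10 * 42 = 420.
Step 3: Find d such that 41 * d = 1 (mod 420).
Step 4: d = 41^(-1) mod 420 = 41.
Verification: 41 * 41 = 1681 = 4 * 420 + 1.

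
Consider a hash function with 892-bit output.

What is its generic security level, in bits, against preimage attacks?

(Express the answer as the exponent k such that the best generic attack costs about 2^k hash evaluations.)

Step 1: The hash has a 892-bit output.
Step 2: Preimage resistance means: given a digest h(x), it should be infeasible to find any input that hashes to it.
With a 892-bit output there are 2^892 possible digests, so a generic brute-force preimage search costs about 2^892 evaluations.
Step 3: Security level = 892 bits.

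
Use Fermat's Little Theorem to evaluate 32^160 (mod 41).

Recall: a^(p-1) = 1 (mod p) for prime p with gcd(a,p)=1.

Step 1: Since 41 is prime, by Fermat's Little Theorem: 32^40 = 1 (mod 41).
Step 2: Reduce exponent: 160 mod 40 = 0.
Step 3: So 32^160 = 32^0 (mod 41).
Step 4: 32^0 mod 41 = 1.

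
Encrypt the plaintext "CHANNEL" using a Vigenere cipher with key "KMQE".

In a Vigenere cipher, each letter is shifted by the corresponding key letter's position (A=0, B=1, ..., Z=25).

Step 1: Repeat key to match plaintext length:
  Plaintext: CHANNEL
  Key:       KMQEKMQ
Step 2: Encrypt each letter:
  C(2) + K(10) = (2+10) mod 26 = 12 = M
  H(7) + M(12) = (7+12) mod 26 = 19 = T
  A(0) + Q(16) = (0+16) mod 26 = 16 = Q
  N(13) + E(4) = (13+4) mod 26 = 17 = R
  N(13) + K(10) = (13+10) mod 26 = 23 = X
  E(4) + M(12) = (4+12) mod 26 = 16 = Q
  L(11) + Q(16) = (11+16) mod 26 = 1 = B
Ciphertext: MTQRXQB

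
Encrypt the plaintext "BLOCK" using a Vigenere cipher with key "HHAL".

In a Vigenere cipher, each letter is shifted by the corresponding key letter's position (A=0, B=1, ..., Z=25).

Step 1: Repeat key to match plaintext length:
  Plaintext: BLOCK
  Key:       HHALH
Step 2: Encrypt each letter:
  B(1) + H(7) = (1+7) mod 26 = 8 = I
  L(11) + H(7) = (11+7) mod 26 = 18 = S
  O(14) + A(0) = (14+0) mod 26 = 14 = O
  C(2) + L(11) = (2+11) mod 26 = 13 = N
  K(10) + H(7) = (10+7) mod 26 = 17 = R
Ciphertext: ISONR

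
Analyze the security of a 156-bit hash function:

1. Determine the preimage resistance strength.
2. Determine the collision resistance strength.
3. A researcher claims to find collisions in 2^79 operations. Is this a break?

Step 1: Preimage resistance requires brute-force of 2^156 operations.
Step 2: Collision resistance (birthday bound) = 2^(156/2) = 2^78.
Step 3: The claimed attack costs 2^79 operations.
Step 4: Since 2^79 >= 2^78, the claimed attack is no faster than the generic birthday attack, so this does not break collision resistance.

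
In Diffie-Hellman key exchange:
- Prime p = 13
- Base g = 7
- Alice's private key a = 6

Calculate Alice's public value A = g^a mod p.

Step 1: A = g^a mod p = 7^6 mod 13.
  7^1 mod 13 = 7
  7^2 mod 13 = (7 * 7) mod 13 = 10
  7^3 mod 13 = (10 * 7) mod 13 = 5
  7^4 mod 13 = (5 * 7) mod 13 = 9
  7^5 mod 13 = (9 * 7) mod 13 = 11
  7^6 mod 13 = (11 * 7) mod 13 = 12
Result: A = 12.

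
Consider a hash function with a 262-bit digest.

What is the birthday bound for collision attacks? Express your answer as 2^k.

Step 1: The birthday paradox gives collision probability ~50% after sqrt(2^n) = 2^(n/2) hashes.
Step 2: For 262-bit output: 2^(262/2) = 2^131.
Step 3: Approximately 2^131 hash computations needed.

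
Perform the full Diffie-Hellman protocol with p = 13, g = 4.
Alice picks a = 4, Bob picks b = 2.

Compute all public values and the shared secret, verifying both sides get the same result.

Step 1: A = g^a mod p = 4^4 mod 13 = 9.
Step 2: B = g^b mod p = 4^2 mod 13 = 3.
Step 3: Alice computes s = B^a mod p = 3^4 mod 13 = 3.
Step 4: Bob computes s = A^b mod p = 9^2 mod 13 = 3.
Both sides agree: shared secret = 3.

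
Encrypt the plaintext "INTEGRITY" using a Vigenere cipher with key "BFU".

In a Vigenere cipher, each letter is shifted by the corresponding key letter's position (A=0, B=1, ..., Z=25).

Step 1: Repeat key to match plaintext length:
  Plaintext: INTEGRITY
  Key:       BFUBFUBFU
Step 2: Encrypt each letter:
  I(8) + B(1) = (8+1) mod 26 = 9 = J
  N(13) + F(5) = (13+5) mod 26 = 18 = S
  T(19) + U(20) = (19+20) mod 26 = 13 = N
  E(4) + B(1) = (4+1) mod 26 = 5 = F
  G(6) + F(5) = (6+5) mod 26 = 11 = L
  R(17) + U(20) = (17+20) mod 26 = 11 = L
  I(8) + B(1) = (8+1) mod 26 = 9 = J
  T(19) + F(5) = (19+5) mod 26 = 24 = Y
  Y(24) + U(20) = (24+20) mod 26 = 18 = S
Ciphertext: JSNFLLJYS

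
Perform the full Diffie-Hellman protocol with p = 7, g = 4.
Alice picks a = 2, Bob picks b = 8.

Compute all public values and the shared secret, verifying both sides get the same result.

Step 1: A = g^a mod p = 4^2 mod 7 = 2.
Step 2: B = g^b mod p = 4^8 mod 7 = 2.
Step 3: Alice computes s = B^a mod p = 2^2 mod 7 = 4.
Step 4: Bob computes s = A^b mod p = 2^8 mod 7 = 4.
Both sides agree: shared secret = 4.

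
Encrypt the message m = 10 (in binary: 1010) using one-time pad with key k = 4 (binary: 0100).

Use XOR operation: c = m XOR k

Step 1: Write out the XOR operation bit by bit:
  Message: 1010
  Key:     0100
  XOR:     1110
Step 2: Convert to decimal: 1110 = 14.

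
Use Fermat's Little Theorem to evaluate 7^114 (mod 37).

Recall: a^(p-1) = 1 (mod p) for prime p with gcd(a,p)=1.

Step 1: Since 37 is prime, by Fermat's Little Theorem: 7^36 = 1 (mod 37).
Step 2: Reduce exponent: 114 mod 36 = 6.
Step 3: So 7^114 = 7^6 (mod 37).
Step 4: 7^6 mod 37 = 26.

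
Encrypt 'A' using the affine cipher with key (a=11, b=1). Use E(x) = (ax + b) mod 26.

Step 1: Convert 'A' to number: x = 0.
Step 2: E(0) = (11 * 0 + 1) mod 26 = 1 mod 26 = 1.
Step 3: Convert 1 back to letter: B.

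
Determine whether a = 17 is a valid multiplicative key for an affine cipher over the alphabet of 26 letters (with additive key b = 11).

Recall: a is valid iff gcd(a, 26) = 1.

Step 1: Compute gcd(17, 26).
Step 2: gcd(17, 26) = 1.
Since gcd = 1, 17 is coprime with 26, so it is a valid key.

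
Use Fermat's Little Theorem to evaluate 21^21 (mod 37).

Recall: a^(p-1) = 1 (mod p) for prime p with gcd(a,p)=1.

Step 1: Since 37 is prime, by Fermat's Little Theorem: 21^36 = 1 (mod 37).
Step 2: Reduce exponent: 21 mod 36 = 21.
Step 3: So 21^21 = 21^21 (mod 37).
Step 4: 21^21 mod 37 = 11.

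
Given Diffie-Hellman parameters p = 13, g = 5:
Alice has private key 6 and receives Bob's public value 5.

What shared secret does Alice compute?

Step 1: s = B^a mod p = 5^6 mod 13.
  5^1 mod 13 = 5
  5^2 mod 13 = (5 * 5) mod 13 = 12
  5^3 mod 13 = (12 * 5) mod 13 = 8
  5^4 mod 13 = (8 * 5) mod 13 = 1
  5^5 mod 13 = (1 * 5) mod 13 = 5
  5^6 mod 13 = (5 * 5) mod 13 = 12
Result: shared secret = 12.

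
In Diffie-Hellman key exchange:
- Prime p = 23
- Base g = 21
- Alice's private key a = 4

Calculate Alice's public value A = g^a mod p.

Step 1: A = g^a mod p = 21^4 mod 23.
  21^1 mod 23 = 21
  21^2 mod 23 = (21 * 21) mod 23 = 4
  21^3 mod 23 = (4 * 21) mod 23 = 15
  21^4 mod 23 = (15 * 21) mod 23 = 16
Result: A = 16.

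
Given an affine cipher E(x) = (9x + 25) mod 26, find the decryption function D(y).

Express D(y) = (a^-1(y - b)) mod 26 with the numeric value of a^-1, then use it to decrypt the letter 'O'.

Step 1: Find a^-1, the modular inverse of 9 mod 26.
Step 2: We need 9 * a^-1 = 1 (mod 26).
Step 3: 9 * 3 = 27 = 1 * 26 + 1, so a^-1 = 3.
Step 4: D(y) = 3(y - 25) mod 26.
Step 5: Apply to 'O' (y = 14): D(14) = 3 * (14 - 25) mod 26 = 3 * -11 mod 26 = 19 -> 'T'.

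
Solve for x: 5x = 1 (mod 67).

Step 1: We need x such that 5 * x = 1 (mod 67).
Step 2: Using the extended Euclidean algorithm or trial:
  5 * 27 = 135 = 2 * 67 + 1.
Step 3: Since 135 mod 67 = 1, the inverse is x = 27.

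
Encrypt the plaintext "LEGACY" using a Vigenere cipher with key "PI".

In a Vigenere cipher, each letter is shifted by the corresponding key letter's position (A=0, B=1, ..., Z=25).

Step 1: Repeat key to match plaintext length:
  Plaintext: LEGACY
  Key:       PIPIPI
Step 2: Encrypt each letter:
  L(11) + P(15) = (11+15) mod 26 = 0 = A
  E(4) + I(8) = (4+8) mod 26 = 12 = M
  G(6) + P(15) = (6+15) mod 26 = 21 = V
  A(0) + I(8) = (0+8) mod 26 = 8 = I
  C(2) + P(15) = (2+15) mod 26 = 17 = R
  Y(24) + I(8) = (24+8) mod 26 = 6 = G
Ciphertext: AMVIRG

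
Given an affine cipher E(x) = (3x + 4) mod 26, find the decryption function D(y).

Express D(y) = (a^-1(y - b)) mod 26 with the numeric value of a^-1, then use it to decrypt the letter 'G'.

Step 1: Find a^-1, the modular inverse of 3 mod 26.
Step 2: We need 3 * a^-1 = 1 (mod 26).
Step 3: 3 * 9 = 27 = 1 * 26 + 1, so a^-1 = 9.
Step 4: D(y) = 9(y - 4) mod 26.
Step 5: Apply to 'G' (y = 6): D(6) = 9 * (6 - 4) mod 26 = 9 * 2 mod 26 = 18 -> 'S'.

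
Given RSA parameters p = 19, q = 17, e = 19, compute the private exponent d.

Step 1: n = 19 * 17 = 323.
Step 2: phi(n) = 18 * 16 = 288.
Step 3: Find d such that 19 * d = 1 (mod 288).
Step 4: d = 19^(-1) mod 288 = 91.
Verification: 19 * 91 = 1729 = 6 * 288 + 1.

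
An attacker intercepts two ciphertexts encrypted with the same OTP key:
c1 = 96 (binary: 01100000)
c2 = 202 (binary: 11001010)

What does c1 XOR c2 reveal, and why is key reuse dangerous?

Step 1: c1 XOR c2 = (m1 XOR k) XOR (m2 XOR k).
Step 2: By XOR associativity/commutativity: = m1 XOR m2 XOR k XOR k = m1 XOR m2.
Step 3: 01100000 XOR 11001010 = 10101010 = 170.
Step 4: The key cancels out! An attacker learns m1 XOR m2 = 170, revealing the relationship between plaintexts.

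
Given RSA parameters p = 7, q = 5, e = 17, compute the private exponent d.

Step 1: n = 7 * 5 = 35.
Step 2: phi(n) = 6 * 4 = 24.
Step 3: Find d such that 17 * d = 1 (mod 24).
Step 4: d = 17^(-1) mod 24 = 17.
Verification: 17 * 17 = 289 = 12 * 24 + 1.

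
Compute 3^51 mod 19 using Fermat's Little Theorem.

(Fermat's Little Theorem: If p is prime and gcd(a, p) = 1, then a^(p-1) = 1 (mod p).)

Step 1: Since 19 is prime, by Fermat's Little Theorem: 3^18 = 1 (mod 19).
Step 2: Reduce exponent: 51 mod 18 = 15.
Step 3: So 3^51 = 3^15 (mod 19).
Step 4: 3^15 mod 19 = 12.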